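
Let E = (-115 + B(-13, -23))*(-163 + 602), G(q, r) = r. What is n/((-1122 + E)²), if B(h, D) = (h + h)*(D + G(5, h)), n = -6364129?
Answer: -6364129/129094334209 ≈ -4.9298e-5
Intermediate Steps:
B(h, D) = 2*h*(D + h) (B(h, D) = (h + h)*(D + h) = (2*h)*(D + h) = 2*h*(D + h))
E = 360419 (E = (-115 + 2*(-13)*(-23 - 13))*(-163 + 602) = (-115 + 2*(-13)*(-36))*439 = (-115 + 936)*439 = 821*439 = 360419)
n/((-1122 + E)²) = -6364129/(-1122 + 360419)² = -6364129/(359297²) = -6364129/129094334209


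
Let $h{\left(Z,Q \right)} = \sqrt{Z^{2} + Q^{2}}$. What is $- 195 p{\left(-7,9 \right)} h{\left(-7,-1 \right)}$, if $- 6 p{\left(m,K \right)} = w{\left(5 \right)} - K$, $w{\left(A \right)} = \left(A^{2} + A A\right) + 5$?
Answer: $7475 \sqrt{2} \approx 10571.0$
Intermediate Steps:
$h{\left(Z,Q \right)} = \sqrt{Q^{2} + Z^{2}}$
$w{\left(A \right)} = 5 + 2 A^{2}$ ($w{\left(A \right)} = \left(A^{2} + A^{2}\right) + 5 = 2 A^{2} + 5 = 5 + 2 A^{2}$)
$p{\left(m,K \right)} = - \frac{55}{6} + \frac{K}{6}$ ($p{\left(m,K \right)} = - \frac{\left(5 + 2 \cdot 5^{2}\right) - K}{6} = - \frac{\left(5 + 2 \cdot 25\right) - K}{6} = - \frac{\left(5 + 50\right) - K}{6} = - \frac{55 - K}{6} = - \frac{55}{6} + \frac{K}{6}$)
$- 195 p{\left(-7,9 \right)} h{\left(-7,-1 \right)} = - 195 \left(- \frac{55}{6} + \frac{1}{6} \cdot 9\right) \sqrt{\left(-1\right)^{2} + \left(-7\right)^{2}} = - 195 \left(- \frac{55}{6} + \frac{3}{2}\right) \sqrt{1 + 49} = \left(-195\right) \left(- \frac{23}{3}\right) \sqrt{50} = 1495 \cdot 5 \sqrt{2} = 7475 \sqrt{2}$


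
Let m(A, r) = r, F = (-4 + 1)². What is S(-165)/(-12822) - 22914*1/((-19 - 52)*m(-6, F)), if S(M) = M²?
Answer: 10237279/303454 ≈ 33.736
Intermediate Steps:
F = 9 (F = (-3)² = 9)
S(-165)/(-12822) - 22914*1/((-19 - 52)*m(-6, F)) = (-165)²/(-12822) - 22914*1/(9*(-19 - 52)) = 27225*(-1/12822) - 22914/((-71*9)) = -9075/4274 - 22914/(-639) = -9075/4274 - 22914*(-1/639) = -9075/4274 + 2546/71 = 10237279/303454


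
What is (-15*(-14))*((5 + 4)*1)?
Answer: 1890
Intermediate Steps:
(-15*(-14))*((5 + 4)*1) = 210*(9*1) = 210*9 = 1890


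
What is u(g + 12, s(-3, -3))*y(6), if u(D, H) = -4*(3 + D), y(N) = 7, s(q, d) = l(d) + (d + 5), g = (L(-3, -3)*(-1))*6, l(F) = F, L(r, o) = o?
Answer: -924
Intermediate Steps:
g = 18 (g = -3*(-1)*6 = 3*6 = 18)
s(q, d) = 5 + 2*d (s(q, d) = d + (d + 5) = d + (5 + d) = 5 + 2*d)
u(D, H) = -12 - 4*D
u(g + 12, s(-3, -3))*y(6) = (-12 - 4*(18 + 12))*7 = (-12 - 4*30)*7 = (-12 - 120)*7 = -132*7 = -924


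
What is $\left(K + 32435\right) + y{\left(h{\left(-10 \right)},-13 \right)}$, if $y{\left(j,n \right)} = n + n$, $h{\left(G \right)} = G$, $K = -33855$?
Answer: $-1446$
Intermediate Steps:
$y{\left(j,n \right)} = 2 n$
$\left(K + 32435\right) + y{\left(h{\left(-10 \right)},-13 \right)} = \left(-33855 + 32435\right) + 2 \left(-13\right) = -1420 - 26 = -1446$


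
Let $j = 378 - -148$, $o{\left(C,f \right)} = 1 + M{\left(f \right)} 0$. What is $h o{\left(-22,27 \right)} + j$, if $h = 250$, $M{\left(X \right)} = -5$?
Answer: $776$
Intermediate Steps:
$o{\left(C,f \right)} = 1$ ($o{\left(C,f \right)} = 1 - 0 = 1 + 0 = 1$)
$j = 526$ ($j = 378 + 148 = 526$)
$h o{\left(-22,27 \right)} + j = 250 \cdot 1 + 526 = 250 + 526 = 776$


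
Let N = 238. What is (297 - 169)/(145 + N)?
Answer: 128/383 ≈ 0.33420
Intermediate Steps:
(297 - 169)/(145 + N) = (297 - 169)/(145 + 238) = 128/383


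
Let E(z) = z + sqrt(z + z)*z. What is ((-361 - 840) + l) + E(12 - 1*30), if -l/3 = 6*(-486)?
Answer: 7529 - 108*I ≈ 7529.0 - 108.0*I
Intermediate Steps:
E(z) = z + sqrt(2)*z**(3/2) (E(z) = z + sqrt(2*z)*z = z + (sqrt(2)*sqrt(z))*z = z + sqrt(2)*z**(3/2))
l = 8748 (l = -18*(-486) = -3*(-2916) = 8748)
((-361 - 840) + l) + E(12 - 1*30) = ((-361 - 840) + 8748) + ((12 - 1*30) + sqrt(2)*(12 - 1*30)**(3/2)) = (-1201 + 8748) + ((12 - 30) + sqrt(2)*(12 - 30)**(3/2)) = 7547 + (-18 + sqrt(2)*(-18)**(3/2)) = 7547 + (-18 + sqrt(2)*(-54*I*sqrt(2))) = 7547 + (-18 - 108*I) = 7529 - 108*I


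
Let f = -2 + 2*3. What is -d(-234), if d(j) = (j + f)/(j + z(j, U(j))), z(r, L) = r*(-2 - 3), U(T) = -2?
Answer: 115/468 ≈ 0.24573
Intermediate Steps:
f = 4 (f = -2 + 6 = 4)
z(r, L) = -5*r (z(r, L) = r*(-5) = -5*r)
d(j) = -(4 + j)/(4*j) (d(j) = (j + 4)/(j - 5*j) = (4 + j)/((-4*j)) = (4 + j)*(-1/(4*j)) = -(4 + j)/(4*j))
-d(-234) = -(-4 - 1*(-234))/(4*(-234)) = -(-1)*(-4 + 234)/(4*234) = -(-1)*230/(4*234) = -1*(-115/468) = 115/468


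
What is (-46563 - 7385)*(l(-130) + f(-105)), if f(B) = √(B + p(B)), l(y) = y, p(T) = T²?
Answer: 7013240 - 107896*√2730 ≈ 1.3757e+6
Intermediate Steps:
f(B) = √(B + B²)
(-46563 - 7385)*(l(-130) + f(-105)) = (-46563 - 7385)*(-130 + √(-105*(1 - 105))) = -53948*(-130 + √(-105*(-104))) = -53948*(-130 + √10920) = -53948*(-130 + 2*√2730) = 7013240 - 107896*√2730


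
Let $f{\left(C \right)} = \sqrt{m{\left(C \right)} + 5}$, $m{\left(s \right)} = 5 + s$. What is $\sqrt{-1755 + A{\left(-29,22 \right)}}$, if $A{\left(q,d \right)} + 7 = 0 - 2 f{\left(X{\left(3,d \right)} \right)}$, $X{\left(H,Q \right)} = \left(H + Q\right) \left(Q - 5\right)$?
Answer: $\sqrt{-1762 - 2 \sqrt{435}} \approx 42.47 i$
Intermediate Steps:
$X{\left(H,Q \right)} = \left(-5 + Q\right) \left(H + Q\right)$ ($X{\left(H,Q \right)} = \left(H + Q\right) \left(-5 + Q\right) = \left(-5 + Q\right) \left(H + Q\right)$)
$f{\left(C \right)} = \sqrt{10 + C}$ ($f{\left(C \right)} = \sqrt{\left(5 + C\right) + 5} = \sqrt{10 + C}$)
$A{\left(q,d \right)} = -7 - 2 \sqrt{-5 + d^{2} - 2 d}$ ($A{\left(q,d \right)} = -7 - 2 \sqrt{10 + \left(d^{2} - 15 - 5 d + 3 d\right)} = -7 - 2 \sqrt{10 - \left(15 - d^{2} + 2 d\right)} = -7 - 2 \sqrt{-5 + d^{2} - 2 d}$)
$\sqrt{-1755 + A{\left(-29,22 \right)}} = \sqrt{-1755 - \left(7 + 2 \sqrt{-5 + 22^{2} - 44}\right)} = \sqrt{-1755 - \left(7 + 2 \sqrt{-5 + 484 - 44}\right)} = \sqrt{-1755 - \left(7 + 2 \sqrt{435}\right)} = \sqrt{-1762 - 2 \sqrt{435}}$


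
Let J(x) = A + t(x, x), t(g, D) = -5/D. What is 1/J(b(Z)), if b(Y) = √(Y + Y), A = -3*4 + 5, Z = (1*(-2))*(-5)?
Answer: -28/191 + 2*√5/191 ≈ -0.12318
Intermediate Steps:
Z = 10 (Z = -2*(-5) = 10)
A = -7 (A = -12 + 5 = -7)
b(Y) = √2*√Y (b(Y) = √(2*Y) = √2*√Y)
J(x) = -7 - 5/x
1/J(b(Z)) = 1/(-7 - 5*√5/10) = 1/(-7 - √5/2)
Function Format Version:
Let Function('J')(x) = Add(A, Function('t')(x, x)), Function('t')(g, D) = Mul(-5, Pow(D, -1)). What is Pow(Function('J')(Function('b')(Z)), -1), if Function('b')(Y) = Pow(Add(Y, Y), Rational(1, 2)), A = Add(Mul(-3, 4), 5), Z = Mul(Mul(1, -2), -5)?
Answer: Add(Rational(-28, 191), Mul(Rational(2, 191), Pow(5, Rational(1, 2)))) ≈ -0.12318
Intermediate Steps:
Z = 10 (Z = Mul(-2, -5) = 10)
A = -7 (A = Add(-12, 5) = -7)
Function('b')(Y) = Mul(Pow(2, Rational(1, 2)), Pow(Y, Rational(1, 2))) (Function('b')(Y) = Pow(Mul(2, Y), Rational(1, 2)) = Mul(Pow(2, Rational(1, 2)), Pow(Y, Rational(1, 2))))
Function('J')(x) = Add(-7, Mul(-5, Pow(x, -1)))
Pow(Function('J')(Function('b')(Z)), -1) = Pow(Add(-7, Mul(-5, Pow(Mul(Pow(2, Rational(1, 2)), Pow(10, Rational(1, 2))), -1))), -1) = Pow(Add(-7, Mul(-5, Pow(Mul(2, Pow(5, Rational(1, 2))), -1))), -1) = Pow(Add(-7, Mul(-5, Mul(Rational(1, 10), Pow(5, Rational(1, 2))))), -1) = Pow(Add(-7, Mul(Rational(-1, 2), Pow(5, Rational(1, 2)))), -1)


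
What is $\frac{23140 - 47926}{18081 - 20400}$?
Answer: $\frac{8262}{773} \approx 10.688$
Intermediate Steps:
$\frac{23140 - 47926}{18081 - 20400} = - \frac{24786}{-2319} = \left(-24786\right) \left(- \frac{1}{2319}\right) = \frac{8262}{773}$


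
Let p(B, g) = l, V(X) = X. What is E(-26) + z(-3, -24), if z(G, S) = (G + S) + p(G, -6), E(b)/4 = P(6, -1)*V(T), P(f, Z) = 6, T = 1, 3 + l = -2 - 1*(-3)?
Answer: -5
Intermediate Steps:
l = -2 (l = -3 + (-2 - 1*(-3)) = -3 + (-2 + 3) = -3 + 1 = -2)
p(B, g) = -2
E(b) = 24 (E(b) = 4*(6*1) = 4*6 = 24)
z(G, S) = -2 + G + S (z(G, S) = (G + S) - 2 = -2 + G + S)
E(-26) + z(-3, -24) = 24 + (-2 - 3 - 24) = 24 - 29 = -5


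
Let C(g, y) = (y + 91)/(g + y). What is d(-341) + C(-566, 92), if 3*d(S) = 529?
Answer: 83399/474 ≈ 175.95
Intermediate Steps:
d(S) = 529/3 (d(S) = (⅓)*529 = 529/3)
C(g, y) = (91 + y)/(g + y)
d(-341) + C(-566, 92) = 529/3 + (91 + 92)/(-566 + 92) = 529/3 + 183/(-474) = 529/3 - 1/474*183 = 529/3 - 61/158 = 83399/474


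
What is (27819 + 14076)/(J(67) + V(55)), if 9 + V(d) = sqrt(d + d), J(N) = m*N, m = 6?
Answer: 16464735/154339 - 41895*sqrt(110)/154339 ≈ 103.83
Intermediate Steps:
J(N) = 6*N
V(d) = -9 + sqrt(2)*sqrt(d) (V(d) = -9 + sqrt(d + d) = -9 + sqrt(2*d) = -9 + sqrt(2)*sqrt(d))
(27819 + 14076)/(J(67) + V(55)) = (27819 + 14076)/(6*67 + (-9 + sqrt(2)*sqrt(55))) = 41895/(402 + (-9 + sqrt(110))) = 41895/(393 + sqrt(110))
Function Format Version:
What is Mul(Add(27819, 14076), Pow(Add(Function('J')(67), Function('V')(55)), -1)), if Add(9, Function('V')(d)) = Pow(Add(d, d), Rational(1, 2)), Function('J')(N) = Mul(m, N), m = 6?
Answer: Add(Rational(16464735, 154339), Mul(Rational(-41895, 154339), Pow(110, Rational(1, 2)))) ≈ 103.83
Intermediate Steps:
Function('J')(N) = Mul(6, N)
Function('V')(d) = Add(-9, Mul(Pow(2, Rational(1, 2)), Pow(d, Rational(1, 2)))) (Function('V')(d) = Add(-9, Pow(Add(d, d), Rational(1, 2))) = Add(-9, Pow(Mul(2, d), Rational(1, 2))) = Add(-9, Mul(Pow(2, Rational(1, 2)), Pow(d, Rational(1, 2)))))
Mul(Add(27819, 14076), Pow(Add(Function('J')(67), Function('V')(55)), -1)) = Mul(Add(27819, 14076), Pow(Add(Mul(6, 67), Add(-9, Mul(Pow(2, Rational(1, 2)), Pow(55, Rational(1, 2))))), -1)) = Mul(41895, Pow(Add(402, Add(-9, Pow(110, Rational(1, 2)))), -1)) = Mul(41895, Pow(Add(393, Pow(110, Rational(1, 2))), -1))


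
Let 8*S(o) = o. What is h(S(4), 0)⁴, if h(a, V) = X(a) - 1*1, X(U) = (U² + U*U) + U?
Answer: 0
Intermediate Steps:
S(o) = o/8
X(U) = U + 2*U² (X(U) = (U² + U²) + U = 2*U² + U = U + 2*U²)
h(a, V) = -1 + a*(1 + 2*a) (h(a, V) = a*(1 + 2*a) - 1*1 = a*(1 + 2*a) - 1 = -1 + a*(1 + 2*a))
h(S(4), 0)⁴ = (-1 + ((⅛)*4)*(1 + 2*((⅛)*4)))⁴ = (-1 + (1 + 2*(½))/2)⁴ = (-1 + (1 + 1)/2)⁴ = (-1 + (½)*2)⁴ = (-1 + 1)⁴ = 0⁴ = 0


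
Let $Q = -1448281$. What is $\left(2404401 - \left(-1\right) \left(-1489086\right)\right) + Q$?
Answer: $-532966$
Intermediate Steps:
$\left(2404401 - \left(-1\right) \left(-1489086\right)\right) + Q = \left(2404401 - \left(-1\right) \left(-1489086\right)\right) - 1448281 = \left(2404401 - 1489086\right) - 1448281 = 915315 - 1448281 = -532966$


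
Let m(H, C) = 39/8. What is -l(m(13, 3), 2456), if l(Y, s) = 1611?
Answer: -1611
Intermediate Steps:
m(H, C) = 39/8 (m(H, C) = 39*(1/8) = 39/8)
-l(m(13, 3), 2456) = -1*1611 = -1611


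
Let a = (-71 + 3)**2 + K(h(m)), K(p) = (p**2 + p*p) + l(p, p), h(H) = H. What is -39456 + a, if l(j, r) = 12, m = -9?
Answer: -34658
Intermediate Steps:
K(p) = 12 + 2*p**2 (K(p) = (p**2 + p*p) + 12 = (p**2 + p**2) + 12 = 2*p**2 + 12 = 12 + 2*p**2)
a = 4798 (a = (-71 + 3)**2 + (12 + 2*(-9)**2) = (-68)**2 + (12 + 2*81) = 4624 + (12 + 162) = 4624 + 174 = 4798)
-39456 + a = -39456 + 4798 = -34658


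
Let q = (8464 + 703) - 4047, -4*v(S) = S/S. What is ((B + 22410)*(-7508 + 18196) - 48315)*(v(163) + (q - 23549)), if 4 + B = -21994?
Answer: -321047929097/4 ≈ -8.0262e+10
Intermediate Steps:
B = -21998 (B = -4 - 21994 = -21998)
v(S) = -¼ (v(S) = -S/(4*S) = -¼*1 = -¼)
q = 5120 (q = 9167 - 4047 = 5120)
((B + 22410)*(-7508 + 18196) - 48315)*(v(163) + (q - 23549)) = ((-21998 + 22410)*(-7508 + 18196) - 48315)*(-¼ + (5120 - 23549)) = (412*10688 - 48315)*(-¼ - 18429) = (4403456 - 48315)*(-73717/4) = 4355141*(-73717/4) = -321047929097/4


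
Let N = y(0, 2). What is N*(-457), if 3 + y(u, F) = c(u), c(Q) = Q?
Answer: 1371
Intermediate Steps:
y(u, F) = -3 + u
N = -3 (N = -3 + 0 = -3)
N*(-457) = -3*(-457) = 1371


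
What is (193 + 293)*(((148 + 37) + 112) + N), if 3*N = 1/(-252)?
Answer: 2020779/14 ≈ 1.4434e+5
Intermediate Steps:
N = -1/756 (N = (1/3)/(-252) = (1/3)*(-1/252) = -1/756 ≈ -0.0013228)
(193 + 293)*(((148 + 37) + 112) + N) = (193 + 293)*(((148 + 37) + 112) - 1/756) = 486*((185 + 112) - 1/756) = 486*(297 - 1/756) = 486*(224531/756) = 2020779/14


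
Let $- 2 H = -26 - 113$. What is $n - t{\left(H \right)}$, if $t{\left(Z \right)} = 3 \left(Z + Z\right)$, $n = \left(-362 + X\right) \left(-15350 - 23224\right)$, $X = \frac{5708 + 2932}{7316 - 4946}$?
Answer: $\frac{1091996997}{79} \approx 1.3823 \cdot 10^{7}$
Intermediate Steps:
$X = \frac{288}{79}$ ($X = \frac{8640}{2370} = 8640 \cdot \frac{1}{2370} = \frac{288}{79} \approx 3.6456$)
$H = \frac{139}{2}$ ($H = - \frac{-26 - 113}{2} = \left(- \frac{1}{2}\right) \left(-139\right) = \frac{139}{2} \approx 69.5$)
$n = \frac{1092029940}{79}$ ($n = \left(-362 + \frac{288}{79}\right) \left(-15350 - 23224\right) = \left(- \frac{28310}{79}\right) \left(-38574\right) = \frac{1092029940}{79} \approx 1.3823 \cdot 10^{7}$)
$t{\left(Z \right)} = 6 Z$ ($t{\left(Z \right)} = 3 \cdot 2 Z = 6 Z$)
$n - t{\left(H \right)} = \frac{1092029940}{79} - 6 \cdot \frac{139}{2} = \frac{1092029940}{79} - 417 = \frac{1091996997}{79}$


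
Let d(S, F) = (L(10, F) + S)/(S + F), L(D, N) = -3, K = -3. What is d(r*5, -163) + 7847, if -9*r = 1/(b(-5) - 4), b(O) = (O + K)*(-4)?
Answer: 322363368/41081 ≈ 7847.0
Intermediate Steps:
b(O) = 12 - 4*O (b(O) = (O - 3)*(-4) = (-3 + O)*(-4) = 12 - 4*O)
r = -1/252 (r = -1/(9*((12 - 4*(-5)) - 4)) = -1/(9*((12 + 20) - 4)) = -1/(9*(32 - 4)) = -1/9/28 = -1/9*1/28 = -1/252 ≈ -0.0039683)
d(S, F) = (-3 + S)/(F + S) (d(S, F) = (-3 + S)/(S + F) = (-3 + S)/(F + S))
d(r*5, -163) + 7847 = (-3 - 1/252*5)/(-163 - 1/252*5) + 7847 = (-3 - 5/252)/(-163 - 5/252) + 7847 = -761/252/(-41081/252) + 7847 = -252/41081*(-761/252) + 7847 = 761/41081 + 7847 = 322363368/41081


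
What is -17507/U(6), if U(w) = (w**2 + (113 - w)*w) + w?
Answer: -17507/684 ≈ -25.595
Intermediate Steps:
U(w) = w + w**2 + w*(113 - w) (U(w) = (w**2 + w*(113 - w)) + w = w + w**2 + w*(113 - w))
-17507/U(6) = -17507/(114*6) = -17507/684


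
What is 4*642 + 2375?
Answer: 4943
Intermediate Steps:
4*642 + 2375 = 2568 + 2375 = 4943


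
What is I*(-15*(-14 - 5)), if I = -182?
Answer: -51870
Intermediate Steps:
I*(-15*(-14 - 5)) = -(-2730)*(-14 - 5) = -(-2730)*(-19) = -182*285 = -51870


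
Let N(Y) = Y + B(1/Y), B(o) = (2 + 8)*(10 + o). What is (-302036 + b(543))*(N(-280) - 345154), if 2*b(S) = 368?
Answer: 729678385439/7 ≈ 1.0424e+11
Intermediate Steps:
b(S) = 184 (b(S) = (½)*368 = 184)
B(o) = 100 + 10*o (B(o) = 10*(10 + o) = 100 + 10*o)
N(Y) = 100 + Y + 10/Y (N(Y) = Y + (100 + 10/Y) = 100 + Y + 10/Y)
(-302036 + b(543))*(N(-280) - 345154) = (-302036 + 184)*((100 - 280 + 10/(-280)) - 345154) = -301852*((100 - 280 + 10*(-1/280)) - 345154) = -301852*((100 - 280 - 1/28) - 345154) = -301852*(-5041/28 - 345154) = -301852*(-9669353/28) = 729678385439/7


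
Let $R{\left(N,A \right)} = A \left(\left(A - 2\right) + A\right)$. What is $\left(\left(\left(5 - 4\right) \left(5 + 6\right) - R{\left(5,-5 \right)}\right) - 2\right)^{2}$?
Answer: $2601$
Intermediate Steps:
$R{\left(N,A \right)} = A \left(-2 + 2 A\right)$ ($R{\left(N,A \right)} = A \left(\left(A - 2\right) + A\right) = A \left(\left(-2 + A\right) + A\right) = A \left(-2 + 2 A\right)$)
$\left(\left(\left(5 - 4\right) \left(5 + 6\right) - R{\left(5,-5 \right)}\right) - 2\right)^{2} = \left(\left(\left(5 - 4\right) \left(5 + 6\right) - 2 \left(-5\right) \left(-1 - 5\right)\right) - 2\right)^{2} = \left(\left(1 \cdot 11 - 2 \left(-5\right) \left(-6\right)\right) - 2\right)^{2} = \left(\left(11 - 60\right) - 2\right)^{2} = \left(-49 - 2\right)^{2} = \left(-51\right)^{2} = 2601$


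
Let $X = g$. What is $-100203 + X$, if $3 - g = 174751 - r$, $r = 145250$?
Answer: $-129701$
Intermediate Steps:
$g = -29498$ ($g = 3 - \left(174751 - 145250\right) = 3 - 29501 = -29498$)
$X = -29498$
$-100203 + X = -100203 - 29498 = -129701$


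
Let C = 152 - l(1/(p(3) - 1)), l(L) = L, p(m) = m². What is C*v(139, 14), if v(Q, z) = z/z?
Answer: 1215/8 ≈ 151.88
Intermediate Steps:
v(Q, z) = 1
C = 1215/8 (C = 152 - 1/(3² - 1) = 152 - 1/(9 - 1) = 152 - 1/8 = 152 - 1*⅛ = 152 - ⅛ = 1215/8 ≈ 151.88)
C*v(139, 14) = (1215/8)*1 = 1215/8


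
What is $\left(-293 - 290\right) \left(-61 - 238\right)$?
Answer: $174317$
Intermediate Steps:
$\left(-293 - 290\right) \left(-61 - 238\right) = - 583 \left(-61 - 238\right) = \left(-583\right) \left(-299\right) = 174317$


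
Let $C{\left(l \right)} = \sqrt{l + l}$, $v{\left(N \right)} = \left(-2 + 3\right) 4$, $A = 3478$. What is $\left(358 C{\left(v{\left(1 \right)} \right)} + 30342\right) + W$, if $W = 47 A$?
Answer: $193808 + 716 \sqrt{2} \approx 1.9482 \cdot 10^{5}$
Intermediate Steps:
$v{\left(N \right)} = 4$ ($v{\left(N \right)} = 1 \cdot 4 = 4$)
$C{\left(l \right)} = \sqrt{2} \sqrt{l}$ ($C{\left(l \right)} = \sqrt{2 l} = \sqrt{2} \sqrt{l}$)
$W = 163466$ ($W = 47 \cdot 3478 = 163466$)
$\left(358 C{\left(v{\left(1 \right)} \right)} + 30342\right) + W = \left(358 \sqrt{2} \sqrt{4} + 30342\right) + 163466 = \left(358 \sqrt{2} \cdot 2 + 30342\right) + 163466 = \left(358 \cdot 2 \sqrt{2} + 30342\right) + 163466 = \left(716 \sqrt{2} + 30342\right) + 163466 = \left(30342 + 716 \sqrt{2}\right) + 163466 = 193808 + 716 \sqrt{2}$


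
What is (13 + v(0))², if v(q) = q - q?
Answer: 169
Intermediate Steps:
v(q) = 0
(13 + v(0))² = (13 + 0)² = 13² = 169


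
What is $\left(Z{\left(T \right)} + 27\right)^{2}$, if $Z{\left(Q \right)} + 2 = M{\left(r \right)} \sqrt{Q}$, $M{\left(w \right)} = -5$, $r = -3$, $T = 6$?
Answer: $775 - 250 \sqrt{6} \approx 162.63$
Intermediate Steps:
$Z{\left(Q \right)} = -2 - 5 \sqrt{Q}$
$\left(Z{\left(T \right)} + 27\right)^{2} = \left(\left(-2 - 5 \sqrt{6}\right) + 27\right)^{2} = \left(25 - 5 \sqrt{6}\right)^{2}$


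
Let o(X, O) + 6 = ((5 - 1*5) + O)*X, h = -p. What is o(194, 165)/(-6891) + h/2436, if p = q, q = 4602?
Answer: -6093007/932582 ≈ -6.5335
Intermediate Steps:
p = 4602
h = -4602 (h = -1*4602 = -4602)
o(X, O) = -6 + O*X (o(X, O) = -6 + ((5 - 1*5) + O)*X = -6 + ((5 - 5) + O)*X = -6 + (0 + O)*X = -6 + O*X)
o(194, 165)/(-6891) + h/2436 = (-6 + 165*194)/(-6891) - 4602/2436 = (-6 + 32010)*(-1/6891) - 4602*1/2436 = 32004*(-1/6891) - 767/406 = -10668/2297 - 767/406 = -6093007/932582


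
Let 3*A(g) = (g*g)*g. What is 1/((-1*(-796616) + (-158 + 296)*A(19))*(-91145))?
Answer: -1/101365088850 ≈ -9.8653e-12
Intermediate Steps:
A(g) = g**3/3 (A(g) = ((g*g)*g)/3 = (g**2*g)/3 = g**3/3)
1/((-1*(-796616) + (-158 + 296)*A(19))*(-91145)) = 1/((-1*(-796616) + (-158 + 296)*((1/3)*19**3))*(-91145)) = -1/91145/(796616 + 138*((1/3)*6859)) = -1/91145/(796616 + 138*(6859/3)) = -1/91145/(796616 + 315514) = -1/91145/1112130 = (1/1112130)*(-1/91145) = -1/101365088850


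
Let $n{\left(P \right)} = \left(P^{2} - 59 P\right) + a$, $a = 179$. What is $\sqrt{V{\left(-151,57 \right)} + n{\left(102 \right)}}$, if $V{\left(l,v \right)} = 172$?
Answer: $\sqrt{4737} \approx 68.826$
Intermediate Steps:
$n{\left(P \right)} = 179 + P^{2} - 59 P$ ($n{\left(P \right)} = \left(P^{2} - 59 P\right) + 179 = 179 + P^{2} - 59 P$)
$\sqrt{V{\left(-151,57 \right)} + n{\left(102 \right)}} = \sqrt{172 + \left(179 + 102^{2} - 6018\right)} = \sqrt{172 + \left(179 + 10404 - 6018\right)} = \sqrt{172 + 4565} = \sqrt{4737}$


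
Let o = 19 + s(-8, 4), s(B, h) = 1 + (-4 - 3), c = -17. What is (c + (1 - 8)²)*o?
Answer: 416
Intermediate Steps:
s(B, h) = -6 (s(B, h) = 1 - 7 = -6)
o = 13 (o = 19 - 6 = 13)
(c + (1 - 8)²)*o = (-17 + (1 - 8)²)*13 = (-17 + (-7)²)*13 = (-17 + 49)*13 = 32*13 = 416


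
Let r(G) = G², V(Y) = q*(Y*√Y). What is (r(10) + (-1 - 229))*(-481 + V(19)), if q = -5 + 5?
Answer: 62530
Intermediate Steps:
q = 0
V(Y) = 0 (V(Y) = 0*(Y*√Y) = 0*Y^(3/2) = 0)
(r(10) + (-1 - 229))*(-481 + V(19)) = (10² + (-1 - 229))*(-481 + 0) = (100 - 230)*(-481) = -130*(-481) = 62530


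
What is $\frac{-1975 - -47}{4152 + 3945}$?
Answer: $- \frac{1928}{8097} \approx -0.23811$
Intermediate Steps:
$\frac{-1975 - -47}{4152 + 3945} = \frac{-1975 + \left(-30 + 77\right)}{8097} = \left(-1975 + 47\right) \frac{1}{8097} = \left(-1928\right) \frac{1}{8097} = - \frac{1928}{8097}$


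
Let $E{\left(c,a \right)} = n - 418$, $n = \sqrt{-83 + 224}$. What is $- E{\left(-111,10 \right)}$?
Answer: $418 - \sqrt{141} \approx 406.13$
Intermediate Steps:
$n = \sqrt{141} \approx 11.874$
$E{\left(c,a \right)} = -418 + \sqrt{141}$ ($E{\left(c,a \right)} = \sqrt{141} - 418 = -418 + \sqrt{141}$)
$- E{\left(-111,10 \right)} = - (-418 + \sqrt{141}) = 418 - \sqrt{141}$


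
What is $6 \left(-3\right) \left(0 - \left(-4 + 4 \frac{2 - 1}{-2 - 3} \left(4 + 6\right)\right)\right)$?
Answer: $-216$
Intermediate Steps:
$6 \left(-3\right) \left(0 - \left(-4 + 4 \frac{2 - 1}{-2 - 3} \left(4 + 6\right)\right)\right) = - 18 \left(0 - \left(-4 + 4 \cdot 1 \frac{1}{-5} \cdot 10\right)\right) = - 18 \left(0 - \left(-4 + 4 \cdot 1 \left(- \frac{1}{5}\right) 10\right)\right) = - 18 \left(0 - \left(-4 + 4 \left(\left(- \frac{1}{5}\right) 10\right)\right)\right) = - 18 \left(0 + \left(\left(-4\right) \left(-2\right) + 4\right)\right) = - 18 \left(0 + \left(8 + 4\right)\right) = - 18 \left(0 + 12\right) = \left(-18\right) 12 = -216$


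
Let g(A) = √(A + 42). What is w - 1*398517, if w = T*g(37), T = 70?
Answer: -398517 + 70*√79 ≈ -3.9790e+5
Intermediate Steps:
g(A) = √(42 + A)
w = 70*√79 (w = 70*√(42 + 37) = 70*√79 ≈ 622.17)
w - 1*398517 = 70*√79 - 1*398517 = 70*√79 - 398517 = -398517 + 70*√79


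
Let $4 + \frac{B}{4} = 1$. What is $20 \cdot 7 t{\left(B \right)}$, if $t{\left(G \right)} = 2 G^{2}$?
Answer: $40320$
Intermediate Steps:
$B = -12$ ($B = -16 + 4 \cdot 1 = -16 + 4 = -12$)
$20 \cdot 7 t{\left(B \right)} = 20 \cdot 7 \cdot 2 \left(-12\right)^{2} = 140 \cdot 2 \cdot 144 = 140 \cdot 288 = 40320$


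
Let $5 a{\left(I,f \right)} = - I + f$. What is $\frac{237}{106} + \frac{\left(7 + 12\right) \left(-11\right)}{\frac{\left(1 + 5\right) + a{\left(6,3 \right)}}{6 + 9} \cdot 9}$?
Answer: $- \frac{534653}{8586} \approx -62.27$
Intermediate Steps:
$a{\left(I,f \right)} = - \frac{I}{5} + \frac{f}{5}$ ($a{\left(I,f \right)} = \frac{- I + f}{5} = \frac{f - I}{5} = - \frac{I}{5} + \frac{f}{5}$)
$\frac{237}{106} + \frac{\left(7 + 12\right) \left(-11\right)}{\frac{\left(1 + 5\right) + a{\left(6,3 \right)}}{6 + 9} \cdot 9} = \frac{237}{106} + \frac{\left(7 + 12\right) \left(-11\right)}{\frac{\left(1 + 5\right) + \left(\left(- \frac{1}{5}\right) 6 + \frac{1}{5} \cdot 3\right)}{6 + 9} \cdot 9} = 237 \cdot \frac{1}{106} + \frac{19 \left(-11\right)}{\frac{6 + \left(- \frac{6}{5} + \frac{3}{5}\right)}{15} \cdot 9} = \frac{237}{106} - \frac{209}{\left(6 - \frac{3}{5}\right) \frac{1}{15} \cdot 9} = \frac{237}{106} - \frac{209}{\frac{27}{5} \cdot \frac{1}{15} \cdot 9} = \frac{237}{106} - \frac{209}{\frac{9}{25} \cdot 9} = \frac{237}{106} - \frac{209}{\frac{81}{25}} = \frac{237}{106} - \frac{5225}{81} = - \frac{534653}{8586}$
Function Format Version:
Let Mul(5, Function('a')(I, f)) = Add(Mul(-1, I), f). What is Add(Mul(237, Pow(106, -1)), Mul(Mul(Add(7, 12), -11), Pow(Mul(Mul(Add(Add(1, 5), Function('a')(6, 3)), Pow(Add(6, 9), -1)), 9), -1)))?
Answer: Rational(-534653, 8586) ≈ -62.270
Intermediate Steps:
Function('a')(I, f) = Add(Mul(Rational(-1, 5), I), Mul(Rational(1, 5), f)) (Function('a')(I, f) = Mul(Rational(1, 5), Add(Mul(-1, I), f)) = Mul(Rational(1, 5), Add(f, Mul(-1, I))) = Add(Mul(Rational(-1, 5), I), Mul(Rational(1, 5), f)))
Add(Mul(237, Pow(106, -1)), Mul(Mul(Add(7, 12), -11), Pow(Mul(Mul(Add(Add(1, 5), Function('a')(6, 3)), Pow(Add(6, 9), -1)), 9), -1))) = Add(Mul(237, Pow(106, -1)), Mul(Mul(Add(7, 12), -11), Pow(Mul(Mul(Add(Add(1, 5), Add(Mul(Rational(-1, 5), 6), Mul(Rational(1, 5), 3))), Pow(Add(6, 9), -1)), 9), -1))) = Add(Mul(237, Rational(1, 106)), Mul(Mul(19, -11), Pow(Mul(Mul(Add(6, Add(Rational(-6, 5), Rational(3, 5))), Pow(15, -1)), 9), -1))) = Add(Rational(237, 106), Mul(-209, Pow(Mul(Mul(Add(6, Rational(-3, 5)), Rational(1, 15)), 9), -1))) = Add(Rational(237, 106), Mul(-209, Pow(Mul(Mul(Rational(27, 5), Rational(1, 15)), 9), -1))) = Add(Rational(237, 106), Mul(-209, Pow(Mul(Rational(9, 25), 9), -1))) = Add(Rational(237, 106), Mul(-209, Pow(Rational(81, 25), -1))) = Add(Rational(237, 106), Mul(-209, Rational(25, 81))) = Add(Rational(237, 106), Rational(-5225, 81)) = Rational(-534653, 8586)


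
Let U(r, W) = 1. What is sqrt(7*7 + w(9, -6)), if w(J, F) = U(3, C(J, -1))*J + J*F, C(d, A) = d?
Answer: 2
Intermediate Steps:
w(J, F) = J + F*J (w(J, F) = 1*J + J*F = J + F*J)
sqrt(7*7 + w(9, -6)) = sqrt(7*7 + 9*(1 - 6)) = sqrt(49 + 9*(-5)) = sqrt(49 - 45) = sqrt(4) = 2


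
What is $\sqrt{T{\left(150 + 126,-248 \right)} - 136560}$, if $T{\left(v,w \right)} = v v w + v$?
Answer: $2 i \sqrt{4756983} \approx 4362.1 i$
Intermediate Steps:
$T{\left(v,w \right)} = v + w v^{2}$ ($T{\left(v,w \right)} = v^{2} w + v = w v^{2} + v = v + w v^{2}$)
$\sqrt{T{\left(150 + 126,-248 \right)} - 136560} = \sqrt{\left(150 + 126\right) \left(1 + \left(150 + 126\right) \left(-248\right)\right) - 136560} = \sqrt{276 \left(1 + 276 \left(-248\right)\right) - 136560} = \sqrt{276 \left(1 - 68448\right) - 136560} = \sqrt{276 \left(-68447\right) - 136560} = \sqrt{-18891372 - 136560} = \sqrt{-19027932} = 2 i \sqrt{4756983}$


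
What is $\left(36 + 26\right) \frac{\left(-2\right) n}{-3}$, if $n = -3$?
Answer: $-124$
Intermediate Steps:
$\left(36 + 26\right) \frac{\left(-2\right) n}{-3} = \left(36 + 26\right) \frac{\left(-2\right) \left(-3\right)}{-3} = 62 \cdot 6 \left(- \frac{1}{3}\right) = 62 \left(-2\right) = -124$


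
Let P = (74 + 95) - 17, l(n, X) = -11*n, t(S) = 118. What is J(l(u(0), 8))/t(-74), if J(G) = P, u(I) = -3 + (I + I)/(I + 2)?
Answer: 76/59 ≈ 1.2881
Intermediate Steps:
u(I) = -3 + 2*I/(2 + I) (u(I) = -3 + (2*I)/(2 + I) = -3 + 2*I/(2 + I))
P = 152 (P = 169 - 17 = 152)
J(G) = 152
J(l(u(0), 8))/t(-74) = 152/118 = 152*(1/118) = 76/59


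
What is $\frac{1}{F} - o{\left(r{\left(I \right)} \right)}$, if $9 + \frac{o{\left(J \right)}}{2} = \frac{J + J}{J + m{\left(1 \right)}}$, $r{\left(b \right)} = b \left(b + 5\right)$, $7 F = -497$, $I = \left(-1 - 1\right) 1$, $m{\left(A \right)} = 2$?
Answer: $\frac{851}{71} \approx 11.986$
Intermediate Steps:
$I = -2$ ($I = \left(-2\right) 1 = -2$)
$F = -71$ ($F = \frac{1}{7} \left(-497\right) = -71$)
$r{\left(b \right)} = b \left(5 + b\right)$
$o{\left(J \right)} = -18 + \frac{4 J}{2 + J}$ ($o{\left(J \right)} = -18 + 2 \frac{J + J}{J + 2} = -18 + 2 \frac{2 J}{2 + J} = -18 + \frac{4 J}{2 + J}$)
$\frac{1}{F} - o{\left(r{\left(I \right)} \right)} = \frac{1}{-71} - \frac{2 \left(-18 - 7 \left(- 2 \left(5 - 2\right)\right)\right)}{2 - 2 \left(5 - 2\right)} = - \frac{1}{71} - \frac{2 \left(-18 - 7 \left(\left(-2\right) 3\right)\right)}{2 - 6} = - \frac{1}{71} - \frac{2 \left(-18 - -42\right)}{2 - 6} = - \frac{1}{71} - \frac{2 \left(-18 + 42\right)}{-4} = - \frac{1}{71} - 2 \left(- \frac{1}{4}\right) 24 = - \frac{1}{71} - -12 = - \frac{1}{71} + 12 = \frac{851}{71}$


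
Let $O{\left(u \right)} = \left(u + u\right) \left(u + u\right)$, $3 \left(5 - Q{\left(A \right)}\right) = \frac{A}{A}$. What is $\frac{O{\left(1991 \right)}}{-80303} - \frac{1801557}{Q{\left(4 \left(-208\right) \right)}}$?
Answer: $- \frac{434233283849}{1124242} \approx -3.8625 \cdot 10^{5}$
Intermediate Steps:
$Q{\left(A \right)} = \frac{14}{3}$ ($Q{\left(A \right)} = 5 - \frac{A \frac{1}{A}}{3} = 5 - \frac{1}{3} = \frac{14}{3}$)
$O{\left(u \right)} = 4 u^{2}$ ($O{\left(u \right)} = 2 u 2 u = 4 u^{2}$)
$\frac{O{\left(1991 \right)}}{-80303} - \frac{1801557}{Q{\left(4 \left(-208\right) \right)}} = \frac{4 \cdot 1991^{2}}{-80303} - \frac{1801557}{\frac{14}{3}} = 4 \cdot 3964081 \left(- \frac{1}{80303}\right) - \frac{5404671}{14} = 15856324 \left(- \frac{1}{80303}\right) - \frac{5404671}{14} = - \frac{15856324}{80303} - \frac{5404671}{14} = - \frac{434233283849}{1124242}$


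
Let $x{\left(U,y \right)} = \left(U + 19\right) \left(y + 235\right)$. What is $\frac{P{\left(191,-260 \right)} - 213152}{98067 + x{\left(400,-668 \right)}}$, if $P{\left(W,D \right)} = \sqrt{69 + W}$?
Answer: $\frac{6661}{2605} - \frac{\sqrt{65}}{41680} \approx 2.5568$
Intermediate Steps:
$x{\left(U,y \right)} = \left(19 + U\right) \left(235 + y\right)$
$\frac{P{\left(191,-260 \right)} - 213152}{98067 + x{\left(400,-668 \right)}} = \frac{\sqrt{69 + 191} - 213152}{98067 + \left(4465 + 19 \left(-668\right) + 235 \cdot 400 + 400 \left(-668\right)\right)} = \frac{\sqrt{260} - 213152}{98067 + \left(4465 - 12692 + 94000 - 267200\right)} = \frac{2 \sqrt{65} - 213152}{98067 - 181427} = \frac{-213152 + 2 \sqrt{65}}{-83360} = \left(-213152 + 2 \sqrt{65}\right) \left(- \frac{1}{83360}\right) = \frac{6661}{2605} - \frac{\sqrt{65}}{41680}$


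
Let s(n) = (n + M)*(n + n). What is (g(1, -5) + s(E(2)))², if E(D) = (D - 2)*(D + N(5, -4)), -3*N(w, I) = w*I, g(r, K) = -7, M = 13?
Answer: 49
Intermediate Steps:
N(w, I) = -I*w/3 (N(w, I) = -w*I/3 = -I*w/3)
E(D) = (-2 + D)*(20/3 + D) (E(D) = (D - 2)*(D - ⅓*(-4)*5) = (-2 + D)*(D + 20/3) = (-2 + D)*(20/3 + D))
s(n) = 2*n*(13 + n) (s(n) = (n + 13)*(n + n) = (13 + n)*(2*n) = 2*n*(13 + n))
(g(1, -5) + s(E(2)))² = (-7 + 2*(-40/3 + 2² + (14/3)*2)*(13 + (-40/3 + 2² + (14/3)*2)))² = (-7 + 2*(-40/3 + 4 + 28/3)*(13 + (-40/3 + 4 + 28/3)))² = (-7 + 2*0*(13 + 0))² = (-7 + 2*0*13)² = (-7 + 0)² = (-7)² = 49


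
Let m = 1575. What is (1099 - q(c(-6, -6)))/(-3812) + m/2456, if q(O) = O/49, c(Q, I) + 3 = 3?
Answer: 826189/2340568 ≈ 0.35299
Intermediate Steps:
c(Q, I) = 0 (c(Q, I) = -3 + 3 = 0)
q(O) = O/49 (q(O) = O*(1/49) = O/49)
(1099 - q(c(-6, -6)))/(-3812) + m/2456 = (1099 - 0/49)/(-3812) + 1575/2456 = (1099 - 1*0)*(-1/3812) + 1575*(1/2456) = (1099 + 0)*(-1/3812) + 1575/2456 = 1099*(-1/3812) + 1575/2456 = -1099/3812 + 1575/2456 = 826189/2340568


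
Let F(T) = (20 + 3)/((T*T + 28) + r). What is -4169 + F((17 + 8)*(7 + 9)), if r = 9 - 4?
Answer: -667177554/160033 ≈ -4169.0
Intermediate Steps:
r = 5
F(T) = 23/(33 + T²) (F(T) = (20 + 3)/((T*T + 28) + 5) = 23/((T² + 28) + 5) = 23/((28 + T²) + 5) = 23/(33 + T²))
-4169 + F((17 + 8)*(7 + 9)) = -4169 + 23/(33 + ((17 + 8)*(7 + 9))²) = -4169 + 23/(33 + (25*16)²) = -4169 + 23/(33 + 400²) = -4169 + 23/(33 + 160000) = -4169 + 23/160033 = -667177554/160033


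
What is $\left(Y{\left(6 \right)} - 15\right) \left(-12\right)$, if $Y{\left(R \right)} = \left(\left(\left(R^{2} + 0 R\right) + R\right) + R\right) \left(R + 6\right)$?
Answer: $-6732$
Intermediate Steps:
$Y{\left(R \right)} = \left(6 + R\right) \left(R^{2} + 2 R\right)$ ($Y{\left(R \right)} = \left(\left(\left(R^{2} + 0\right) + R\right) + R\right) \left(6 + R\right) = \left(\left(R^{2} + R\right) + R\right) \left(6 + R\right) = \left(\left(R + R^{2}\right) + R\right) \left(6 + R\right) = \left(R^{2} + 2 R\right) \left(6 + R\right) = \left(6 + R\right) \left(R^{2} + 2 R\right)$)
$\left(Y{\left(6 \right)} - 15\right) \left(-12\right) = \left(6 \left(12 + 6^{2} + 8 \cdot 6\right) - 15\right) \left(-12\right) = \left(6 \left(12 + 36 + 48\right) - 15\right) \left(-12\right) = \left(6 \cdot 96 - 15\right) \left(-12\right) = \left(576 - 15\right) \left(-12\right) = 561 \left(-12\right) = -6732$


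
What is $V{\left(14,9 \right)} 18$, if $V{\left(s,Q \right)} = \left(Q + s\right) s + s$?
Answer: $6048$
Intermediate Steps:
$V{\left(s,Q \right)} = s + s \left(Q + s\right)$ ($V{\left(s,Q \right)} = s \left(Q + s\right) + s = s + s \left(Q + s\right)$)
$V{\left(14,9 \right)} 18 = 14 \left(1 + 9 + 14\right) 18 = 14 \cdot 24 \cdot 18 = 336 \cdot 18 = 6048$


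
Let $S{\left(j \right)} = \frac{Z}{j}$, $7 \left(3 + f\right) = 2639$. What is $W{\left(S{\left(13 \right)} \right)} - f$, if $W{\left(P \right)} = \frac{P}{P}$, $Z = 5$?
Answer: $-373$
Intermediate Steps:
$f = 374$ ($f = -3 + \frac{1}{7} \cdot 2639 = -3 + 377 = 374$)
$S{\left(j \right)} = \frac{5}{j}$
$W{\left(P \right)} = 1$
$W{\left(S{\left(13 \right)} \right)} - f = 1 - 374 = -373$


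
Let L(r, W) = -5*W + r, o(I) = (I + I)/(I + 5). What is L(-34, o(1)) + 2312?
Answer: 6829/3 ≈ 2276.3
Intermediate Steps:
o(I) = 2*I/(5 + I) (o(I) = (2*I)/(5 + I) = 2*I/(5 + I))
L(r, W) = r - 5*W
L(-34, o(1)) + 2312 = (-34 - 10/(5 + 1)) + 2312 = (-34 - 10/6) + 2312 = (-34 - 5*1/3) + 2312 = (-34 - 5/3) + 2312 = -107/3 + 2312 = 6829/3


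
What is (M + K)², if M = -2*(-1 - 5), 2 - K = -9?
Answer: 529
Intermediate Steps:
K = 11 (K = 2 - 1*(-9) = 2 + 9 = 11)
M = 12 (M = -2*(-6) = 12)
(M + K)² = (12 + 11)² = 23² = 529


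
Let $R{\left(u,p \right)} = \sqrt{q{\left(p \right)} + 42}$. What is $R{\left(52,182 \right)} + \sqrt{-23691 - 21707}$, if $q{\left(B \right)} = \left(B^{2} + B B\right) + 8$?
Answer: $\sqrt{66298} + i \sqrt{45398} \approx 257.48 + 213.07 i$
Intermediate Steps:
$q{\left(B \right)} = 8 + 2 B^{2}$ ($q{\left(B \right)} = \left(B^{2} + B^{2}\right) + 8 = 2 B^{2} + 8 = 8 + 2 B^{2}$)
$R{\left(u,p \right)} = \sqrt{50 + 2 p^{2}}$ ($R{\left(u,p \right)} = \sqrt{\left(8 + 2 p^{2}\right) + 42} = \sqrt{50 + 2 p^{2}}$)
$R{\left(52,182 \right)} + \sqrt{-23691 - 21707} = \sqrt{50 + 2 \cdot 182^{2}} + \sqrt{-23691 - 21707} = \sqrt{50 + 2 \cdot 33124} + \sqrt{-45398} = \sqrt{50 + 66248} + i \sqrt{45398} = \sqrt{66298} + i \sqrt{45398}$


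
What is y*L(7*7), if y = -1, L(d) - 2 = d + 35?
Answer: -86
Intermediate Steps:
L(d) = 37 + d (L(d) = 2 + (d + 35) = 2 + (35 + d) = 37 + d)
y*L(7*7) = -(37 + 7*7) = -(37 + 49) = -1*86 = -86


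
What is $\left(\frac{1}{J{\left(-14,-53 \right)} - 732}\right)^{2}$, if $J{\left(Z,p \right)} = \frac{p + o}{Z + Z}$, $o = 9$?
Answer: $\frac{49}{26142769} \approx 1.8743 \cdot 10^{-6}$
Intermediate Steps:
$J{\left(Z,p \right)} = \frac{9 + p}{2 Z}$ ($J{\left(Z,p \right)} = \frac{p + 9}{Z + Z} = \frac{9 + p}{2 Z}$)
$\left(\frac{1}{J{\left(-14,-53 \right)} - 732}\right)^{2} = \left(\frac{1}{\frac{9 - 53}{2 \left(-14\right)} - 732}\right)^{2} = \left(\frac{1}{\frac{1}{2} \left(- \frac{1}{14}\right) \left(-44\right) - 732}\right)^{2} = \left(\frac{1}{\frac{11}{7} - 732}\right)^{2} = \left(\frac{1}{- \frac{5113}{7}}\right)^{2} = \left(- \frac{7}{5113}\right)^{2} = \frac{49}{26142769}$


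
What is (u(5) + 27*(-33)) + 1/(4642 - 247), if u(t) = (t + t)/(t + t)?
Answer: -3911549/4395 ≈ -890.00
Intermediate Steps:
u(t) = 1 (u(t) = (2*t)/((2*t)) = (2*t)*(1/(2*t)) = 1)
(u(5) + 27*(-33)) + 1/(4642 - 247) = (1 + 27*(-33)) + 1/(4642 - 247) = (1 - 891) + 1/4395 = -890 + 1/4395 = -3911549/4395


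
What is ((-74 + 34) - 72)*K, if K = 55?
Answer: -6160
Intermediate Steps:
((-74 + 34) - 72)*K = ((-74 + 34) - 72)*55 = (-40 - 72)*55 = -112*55 = -6160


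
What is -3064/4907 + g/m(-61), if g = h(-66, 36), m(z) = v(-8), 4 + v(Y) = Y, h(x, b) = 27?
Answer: -56419/19628 ≈ -2.8744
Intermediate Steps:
v(Y) = -4 + Y
m(z) = -12 (m(z) = -4 - 8 = -12)
g = 27
-3064/4907 + g/m(-61) = -3064/4907 + 27/(-12) = -3064*1/4907 + 27*(-1/12) = -3064/4907 - 9/4 = -56419/19628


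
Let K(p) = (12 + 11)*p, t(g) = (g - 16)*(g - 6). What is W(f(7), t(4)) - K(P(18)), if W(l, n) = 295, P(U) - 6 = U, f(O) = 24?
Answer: -257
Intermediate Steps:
t(g) = (-16 + g)*(-6 + g)
P(U) = 6 + U
K(p) = 23*p
W(f(7), t(4)) - K(P(18)) = 295 - 23*(6 + 18) = 295 - 23*24 = 295 - 1*552 = 295 - 552 = -257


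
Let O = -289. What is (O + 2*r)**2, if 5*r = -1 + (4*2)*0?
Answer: 2093809/25 ≈ 83752.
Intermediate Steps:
r = -1/5 (r = (-1 + (4*2)*0)/5 = (-1 + 8*0)/5 = (-1 + 0)/5 = (1/5)*(-1) = -1/5 ≈ -0.20000)
(O + 2*r)**2 = (-289 + 2*(-1/5))**2 = (-289 - 2/5)**2 = (-1447/5)**2 = 2093809/25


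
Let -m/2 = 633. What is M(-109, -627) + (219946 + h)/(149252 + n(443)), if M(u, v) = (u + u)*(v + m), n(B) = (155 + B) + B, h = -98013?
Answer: 62022135415/150293 ≈ 4.1268e+5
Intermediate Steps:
m = -1266 (m = -2*633 = -1266)
n(B) = 155 + 2*B
M(u, v) = 2*u*(-1266 + v) (M(u, v) = (u + u)*(v - 1266) = (2*u)*(-1266 + v) = 2*u*(-1266 + v))
M(-109, -627) + (219946 + h)/(149252 + n(443)) = 2*(-109)*(-1266 - 627) + (219946 - 98013)/(149252 + (155 + 2*443)) = 2*(-109)*(-1893) + 121933/(149252 + (155 + 886)) = 412674 + 121933/(149252 + 1041) = 412674 + 121933/150293 = 62022135415/150293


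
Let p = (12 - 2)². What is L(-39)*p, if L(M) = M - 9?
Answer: -4800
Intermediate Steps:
p = 100 (p = 10² = 100)
L(M) = -9 + M
L(-39)*p = (-9 - 39)*100 = -48*100 = -4800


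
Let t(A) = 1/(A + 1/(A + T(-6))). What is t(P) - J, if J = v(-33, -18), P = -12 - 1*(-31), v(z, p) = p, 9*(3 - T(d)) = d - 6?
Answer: 24064/1333 ≈ 18.053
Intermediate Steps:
T(d) = 11/3 - d/9 (T(d) = 3 - (d - 6)/9 = 3 - (-6 + d)/9 = 3 + (⅔ - d/9) = 11/3 - d/9)
P = 19 (P = -12 + 31 = 19)
J = -18
t(A) = 1/(A + 1/(13/3 + A)) (t(A) = 1/(A + 1/(A + (11/3 - ⅑*(-6)))) = 1/(A + 1/(A + (11/3 + ⅔))) = 1/(A + 1/(A + 13/3)) = 1/(A + 1/(13/3 + A)))
t(P) - J = (13 + 3*19)/(3 + 3*19² + 13*19) - 1*(-18) = (13 + 57)/(3 + 3*361 + 247) + 18 = 70/(3 + 1083 + 247) + 18 = 70/1333 + 18 = 24064/1333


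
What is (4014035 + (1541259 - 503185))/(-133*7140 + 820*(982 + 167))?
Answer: -5052109/7440 ≈ -679.05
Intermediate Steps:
(4014035 + (1541259 - 503185))/(-133*7140 + 820*(982 + 167)) = (4014035 + 1038074)/(-949620 + 820*1149) = 5052109/(-949620 + 942180) = 5052109/(-7440) = 5052109*(-1/7440) = -5052109/7440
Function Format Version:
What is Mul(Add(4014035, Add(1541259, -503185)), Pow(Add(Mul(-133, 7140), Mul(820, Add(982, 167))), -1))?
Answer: Rational(-5052109, 7440) ≈ -679.05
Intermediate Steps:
Mul(Add(4014035, Add(1541259, -503185)), Pow(Add(Mul(-133, 7140), Mul(820, Add(982, 167))), -1)) = Mul(Add(4014035, 1038074), Pow(Add(-949620, Mul(820, 1149)), -1)) = Mul(5052109, Pow(Add(-949620, 942180), -1)) = Mul(5052109, Pow(-7440, -1)) = Mul(5052109, Rational(-1, 7440)) = Rational(-5052109, 7440)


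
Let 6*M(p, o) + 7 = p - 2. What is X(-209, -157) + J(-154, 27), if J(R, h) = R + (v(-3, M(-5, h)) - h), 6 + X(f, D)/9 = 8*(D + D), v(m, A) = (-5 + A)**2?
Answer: -205103/9 ≈ -22789.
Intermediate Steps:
M(p, o) = -3/2 + p/6 (M(p, o) = -7/6 + (p - 2)/6 = -7/6 + (-2 + p)/6 = -7/6 + (-1/3 + p/6) = -3/2 + p/6)
X(f, D) = -54 + 144*D (X(f, D) = -54 + 9*(8*(D + D)) = -54 + 9*(8*(2*D)) = -54 + 9*(16*D) = -54 + 144*D)
J(R, h) = 484/9 + R - h (J(R, h) = R + ((-5 + (-3/2 + (1/6)*(-5)))**2 - h) = R + ((-5 + (-3/2 - 5/6))**2 - h) = R + ((-5 - 7/3)**2 - h) = R + ((-22/3)**2 - h) = R + (484/9 - h) = 484/9 + R - h)
X(-209, -157) + J(-154, 27) = (-54 + 144*(-157)) + (484/9 - 154 - 1*27) = (-54 - 22608) + (484/9 - 154 - 27) = -22662 - 1145/9 = -205103/9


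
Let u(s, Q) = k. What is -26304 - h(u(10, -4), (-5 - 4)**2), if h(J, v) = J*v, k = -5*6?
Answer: -23874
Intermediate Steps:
k = -30
u(s, Q) = -30
-26304 - h(u(10, -4), (-5 - 4)**2) = -26304 - (-30)*(-5 - 4)**2 = -26304 - (-30)*(-9)**2 = -26304 - (-30)*81 = -26304 - 1*(-2430) = -26304 + 2430 = -23874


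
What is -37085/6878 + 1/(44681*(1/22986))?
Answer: -1498897177/307315918 ≈ -4.8774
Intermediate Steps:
-37085/6878 + 1/(44681*(1/22986)) = -37085*1/6878 + 1/(44681*(1/22986)) = -37085/6878 + (1/44681)*22986 = -37085/6878 + 22986/44681 = -1498897177/307315918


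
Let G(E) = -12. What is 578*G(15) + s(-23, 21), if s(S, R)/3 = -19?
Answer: -6993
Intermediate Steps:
s(S, R) = -57 (s(S, R) = 3*(-19) = -57)
578*G(15) + s(-23, 21) = 578*(-12) - 57 = -6936 - 57 = -6993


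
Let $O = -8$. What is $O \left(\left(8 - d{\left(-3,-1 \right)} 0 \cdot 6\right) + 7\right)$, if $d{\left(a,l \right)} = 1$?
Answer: $-120$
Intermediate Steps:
$O \left(\left(8 - d{\left(-3,-1 \right)} 0 \cdot 6\right) + 7\right) = - 8 \left(\left(8 - 1 \cdot 0 \cdot 6\right) + 7\right) = - 8 \left(\left(8 - 0 \cdot 6\right) + 7\right) = - 8 \left(\left(8 - 0\right) + 7\right) = - 8 \left(\left(8 + 0\right) + 7\right) = - 8 \left(8 + 7\right) = \left(-8\right) 15 = -120$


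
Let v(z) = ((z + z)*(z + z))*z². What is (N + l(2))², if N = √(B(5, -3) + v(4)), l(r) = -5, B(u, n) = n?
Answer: (5 - √1021)² ≈ 726.47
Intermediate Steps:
v(z) = 4*z⁴ (v(z) = ((2*z)*(2*z))*z² = (4*z²)*z² = 4*z⁴)
N = √1021 (N = √(-3 + 4*4⁴) = √(-3 + 4*256) = √(-3 + 1024) = √1021 ≈ 31.953)
(N + l(2))² = (√1021 - 5)² = (-5 + √1021)²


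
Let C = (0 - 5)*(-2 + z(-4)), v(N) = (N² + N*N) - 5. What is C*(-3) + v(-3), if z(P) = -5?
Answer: -92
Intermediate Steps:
v(N) = -5 + 2*N² (v(N) = (N² + N²) - 5 = 2*N² - 5 = -5 + 2*N²)
C = 35 (C = (0 - 5)*(-2 - 5) = -5*(-7) = 35)
C*(-3) + v(-3) = 35*(-3) + (-5 + 2*(-3)²) = -105 + (-5 + 2*9) = -105 + (-5 + 18) = -105 + 13 = -92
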